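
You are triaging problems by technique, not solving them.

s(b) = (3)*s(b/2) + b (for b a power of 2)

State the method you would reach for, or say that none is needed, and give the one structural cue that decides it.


Technique: the master substitution — recursion at b/2 is multiplicative in the index; logarithmic reindexing via b = 2^m linearizes it.


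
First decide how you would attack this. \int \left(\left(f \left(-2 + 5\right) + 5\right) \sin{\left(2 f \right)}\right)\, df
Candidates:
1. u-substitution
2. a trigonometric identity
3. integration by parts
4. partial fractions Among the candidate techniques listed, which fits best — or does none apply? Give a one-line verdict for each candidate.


Verdict: integration by parts — a polynomial factor (f \left(-2 + 5\right) + 5) multiplies \sin{\left(2 f \right)}; differentiating (f \left(-2 + 5\right) + 5) lowers its degree while \sin{\left(2 f \right)} integrates cleanly, so parts wins.
- u-substitution: no subexpression of the integrand pairs with its own derivative as a factor — individual terms may offer their own substitutions, but any change of variable covering the whole integral would have to be constructed from outside the expression.
- a trigonometric identity: no identity rewrites this into an easier trigonometric form.
- integration by parts: applies; the problem has the shape this method handles.
- partial fractions: the expression is not a ratio of polynomials that decomposes further.


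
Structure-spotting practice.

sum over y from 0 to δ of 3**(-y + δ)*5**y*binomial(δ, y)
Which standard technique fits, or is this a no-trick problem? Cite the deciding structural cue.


Verdict: the binomial theorem — the binomial coefficients weight matched powers of 5 and 3, which is exactly the expansion of a binomial power.


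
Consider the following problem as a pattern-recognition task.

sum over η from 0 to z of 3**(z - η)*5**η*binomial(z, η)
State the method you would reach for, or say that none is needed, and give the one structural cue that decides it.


Method: the binomial theorem — terms weighting binomial(z, η) against matched powers of 5 and 3 reassemble into (5 + 3)^z by the binomial theorem.


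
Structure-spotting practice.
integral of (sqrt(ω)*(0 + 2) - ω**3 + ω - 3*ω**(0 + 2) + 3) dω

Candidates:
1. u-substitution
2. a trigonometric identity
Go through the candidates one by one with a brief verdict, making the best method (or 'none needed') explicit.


Diagnosis: no special technique — the integrand is a sum of constant multiples of powers of ω — integrate term by term.
- u-substitution: no subexpression of the integrand pairs with its own derivative as a factor — individual terms may offer their own substitutions, but any change of variable covering the whole integral would have to be constructed from outside the expression.
- a trigonometric identity: there is no trigonometric structure at all — the integrand carries no sine or cosine to rewrite.


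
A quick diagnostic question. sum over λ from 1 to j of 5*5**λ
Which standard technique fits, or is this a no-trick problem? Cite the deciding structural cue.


Diagnosis: the geometric series formula — consecutive terms stand in a fixed index-free ratio — the geometric sum formula closes it.


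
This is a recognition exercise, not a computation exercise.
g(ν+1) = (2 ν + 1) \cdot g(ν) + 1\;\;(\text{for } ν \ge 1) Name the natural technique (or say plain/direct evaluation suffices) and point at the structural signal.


Technique: a summation factor — one-term recursion with variable weight 2 ν + 1 is solved by product normalization, not by root-finding.


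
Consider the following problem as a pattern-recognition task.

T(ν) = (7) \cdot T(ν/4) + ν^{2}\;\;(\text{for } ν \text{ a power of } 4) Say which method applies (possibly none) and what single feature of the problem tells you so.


Diagnosis: the master substitution — treat m = log base 4 of ν as the new clock: one recursion step advances m by one while ν scales by 4.


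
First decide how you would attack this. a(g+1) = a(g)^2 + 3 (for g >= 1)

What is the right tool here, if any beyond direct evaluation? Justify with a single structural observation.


Technique: no special technique — this one you iterate or analyze qualitatively: the nonlinearity defeats linear solution methods.


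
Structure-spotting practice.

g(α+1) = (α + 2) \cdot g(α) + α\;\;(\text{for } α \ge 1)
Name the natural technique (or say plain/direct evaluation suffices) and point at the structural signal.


Best approach: a summation factor — normalize by the running product of α + 2: the left side becomes a difference, and differences sum.


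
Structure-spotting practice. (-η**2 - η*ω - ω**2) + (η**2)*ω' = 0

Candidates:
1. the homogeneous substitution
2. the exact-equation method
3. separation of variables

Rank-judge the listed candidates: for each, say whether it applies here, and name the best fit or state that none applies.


Diagnosis: the homogeneous substitution — the slope's numerator and denominator have matching total degree, so it depends only on ω/η and the ratio substitution collapses it.
- the homogeneous substitution: a fit — the right tool for this form.
- the exact-equation method — the mixed partial derivatives differ, so the left side is not a total differential.
- separation of variables — no division isolates the independent variable from the unknown.


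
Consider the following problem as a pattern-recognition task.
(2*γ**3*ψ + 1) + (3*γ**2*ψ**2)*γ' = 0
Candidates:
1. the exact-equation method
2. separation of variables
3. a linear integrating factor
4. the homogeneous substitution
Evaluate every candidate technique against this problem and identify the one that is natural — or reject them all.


Best approach: the exact-equation method — this form is already the differential of something: the matching mixed partials of 2*γ**3*ψ + 1 and 3*γ**2*ψ**2 prove it.
- the exact-equation method: yes — fits the structure here.
- separation of variables: no algebra isolates the independent variable on one side and the unknown on the other.
- a linear integrating factor: the unknown enters nonlinearly (through a power, a denominator, or a transcendental function), which the linear integrating-factor recipe cannot absorb as-is — any repair would come from a preliminary substitution, not the factor.
- the homogeneous substitution — the slope is not a function of the ratio of the variables alone.


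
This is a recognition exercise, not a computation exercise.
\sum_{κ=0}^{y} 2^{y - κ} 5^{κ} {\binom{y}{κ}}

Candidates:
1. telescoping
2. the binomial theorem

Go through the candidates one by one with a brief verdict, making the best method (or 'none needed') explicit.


Diagnosis: the binomial theorem — terms weighting {\binom{y}{κ}} against matched powers of 5 and 2 reassemble into (5 + 2)^y by the binomial theorem.
- telescoping — computed from the summand as displayed, the partial sums build up without the pairwise collapse telescoping exploits.
- the binomial theorem: applies; the problem has the shape this method handles.


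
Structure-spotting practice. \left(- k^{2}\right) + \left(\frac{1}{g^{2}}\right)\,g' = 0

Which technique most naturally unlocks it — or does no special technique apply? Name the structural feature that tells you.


Technique: separation of variables — the derivative equals a pure function of k (namely k^{2}) times a pure function of g (namely g^{2}); divide and integrate each side. The cross-partial test also passes here (vacuously, each side single-variable); the potential-function route would work, separation is simply more immediate.


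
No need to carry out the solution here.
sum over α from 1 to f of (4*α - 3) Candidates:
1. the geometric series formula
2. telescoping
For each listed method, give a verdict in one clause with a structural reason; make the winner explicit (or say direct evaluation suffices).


Diagnosis: no special technique — the sum is polynomial through and through; closed forms for each power of α finish it directly.
- the geometric series formula — the term-to-term ratio changes with the index, so the geometric formula cannot close it.
- telescoping: neither a shifted-difference shape nor integer-spaced poles are present.


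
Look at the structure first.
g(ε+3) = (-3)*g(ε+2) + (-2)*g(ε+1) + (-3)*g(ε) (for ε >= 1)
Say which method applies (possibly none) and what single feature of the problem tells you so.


Verdict: the characteristic-root method — try a geometric ansatz r^ε: constant coefficients turn the recurrence into one polynomial equation in r.


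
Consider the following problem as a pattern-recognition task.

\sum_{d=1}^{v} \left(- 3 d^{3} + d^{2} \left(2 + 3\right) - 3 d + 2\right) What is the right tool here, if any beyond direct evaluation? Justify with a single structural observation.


Diagnosis: no special technique — the summand is a plain polynomial in d (expanding first if it arrives factored); standard power-sum formulas evaluate it term by term.


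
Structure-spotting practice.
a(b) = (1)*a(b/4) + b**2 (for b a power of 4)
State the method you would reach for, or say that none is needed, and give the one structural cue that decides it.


Best approach: the master substitution — the index is divided (b/4), not shifted — substitute b = 4^m to straighten it into a shift recurrence.


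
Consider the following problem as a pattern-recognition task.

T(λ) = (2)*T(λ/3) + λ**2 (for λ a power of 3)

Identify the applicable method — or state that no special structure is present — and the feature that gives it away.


Technique: the master substitution — a divide-and-conquer shape: argument λ/3, so change variables with λ = 3^m and solve the linear version.


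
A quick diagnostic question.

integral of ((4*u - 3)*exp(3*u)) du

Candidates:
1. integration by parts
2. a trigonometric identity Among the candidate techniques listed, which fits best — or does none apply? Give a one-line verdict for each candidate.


Diagnosis: integration by parts — a polynomial 4*u - 3 against the kernel exp(3*u) is the signature bounded-ladder case for integration by parts.
- integration by parts: applies; the problem has the shape this method handles.
- a trigonometric identity — there is no trigonometric structure at all — the integrand carries no sine or cosine to rewrite.


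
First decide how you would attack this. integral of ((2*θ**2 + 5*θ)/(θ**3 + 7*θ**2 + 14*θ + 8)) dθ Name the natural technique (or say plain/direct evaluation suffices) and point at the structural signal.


Best approach: partial fractions — break θ**3 + 7*θ**2 + 14*θ + 8 into its roots and the integral splits into logarithm-sized bites.


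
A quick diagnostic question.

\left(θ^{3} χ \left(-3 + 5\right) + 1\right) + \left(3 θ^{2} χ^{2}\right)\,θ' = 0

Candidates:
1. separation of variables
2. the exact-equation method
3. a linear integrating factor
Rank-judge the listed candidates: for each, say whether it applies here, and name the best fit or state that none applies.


Method: the exact-equation method — equality of cross partials is the green light — assemble the potential function term by term.
- separation of variables: the two dependences do not factor apart.
- the exact-equation method: yes — fits the structure here.
- a linear integrating factor — a nonlinear term in the unknown puts this outside the integrating-factor template.


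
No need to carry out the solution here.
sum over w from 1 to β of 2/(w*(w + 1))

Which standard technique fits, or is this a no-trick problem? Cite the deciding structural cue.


Technique: telescoping — integer-spaced poles in 2/(w*(w + 1)) are the telescoping signature in disguise.


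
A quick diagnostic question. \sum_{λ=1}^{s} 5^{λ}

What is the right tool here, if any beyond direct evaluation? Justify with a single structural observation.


Best approach: the geometric series formula — each term is 5 times the previous one, so the geometric-series formula applies directly.


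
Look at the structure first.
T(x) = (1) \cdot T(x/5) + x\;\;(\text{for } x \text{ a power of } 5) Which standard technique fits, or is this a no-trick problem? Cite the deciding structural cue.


Best approach: the master substitution — the argument shrinks by the factor 5, so measure the index on a logarithmic scale and the recursion becomes a shift.


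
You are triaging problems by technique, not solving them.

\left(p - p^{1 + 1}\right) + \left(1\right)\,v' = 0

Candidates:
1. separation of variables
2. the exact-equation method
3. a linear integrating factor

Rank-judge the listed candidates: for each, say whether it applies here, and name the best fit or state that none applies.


Diagnosis: no special technique — solved for the derivative, no v appears — this is antidifferentiation in p wearing ODE clothing.
- separation of variables: with no unknown in the slope, separating variables is a formality — the equation integrates directly.
- the exact-equation method — the unknown never enters the equation — exactness holds emptily, with nothing for the method to add.
- a linear integrating factor — with the unknown absent the integrating factor is a formality; direct integration is the working structure.


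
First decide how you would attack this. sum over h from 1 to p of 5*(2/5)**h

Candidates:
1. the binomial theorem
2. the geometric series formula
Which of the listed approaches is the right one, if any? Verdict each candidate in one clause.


Verdict: the geometric series formula — the ratio of consecutive terms is the constant 2/5, independent of the index — a geometric sum.
- the binomial theorem: no binomial coefficients pair with matched powers.
- the geometric series formula: yes, a natural case for it.


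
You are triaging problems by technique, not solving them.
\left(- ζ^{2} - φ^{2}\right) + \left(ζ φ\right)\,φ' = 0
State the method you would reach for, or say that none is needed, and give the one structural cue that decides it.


Method: the homogeneous substitution — the slope's numerator and denominator share total degree; set v = φ/ζ and the equation drops to separable form. This doubles as a Bernoulli equation in the unknown as written; the homogeneous route needs no setup at all.


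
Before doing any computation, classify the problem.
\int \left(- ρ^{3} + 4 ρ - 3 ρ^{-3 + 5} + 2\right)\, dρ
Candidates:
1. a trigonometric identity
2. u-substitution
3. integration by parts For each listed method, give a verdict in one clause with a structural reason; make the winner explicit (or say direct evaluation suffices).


Verdict: no special technique — a term-by-term power-rule job in ρ; no substitution or rearrangement earns its keep here.
- a trigonometric identity: no sine or cosine appears, so there is nothing for a trigonometric identity to act on.
- u-substitution: any workable substitution here is cosmetic — the integrand is already in directly integrable form.
- integration by parts — splitting off a factor buys nothing — the integrand integrates directly without parts.


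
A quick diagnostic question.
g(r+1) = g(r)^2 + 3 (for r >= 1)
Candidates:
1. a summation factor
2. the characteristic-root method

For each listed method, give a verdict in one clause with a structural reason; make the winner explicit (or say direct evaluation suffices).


Verdict: no special technique — this one you iterate or analyze qualitatively: the nonlinearity defeats linear solution methods.
- a summation factor: the recursion is nonlinear — outside the first-order linear family a summation factor addresses.
- the characteristic-root method: nonlinearity rules out exponential-mode superposition from the start.


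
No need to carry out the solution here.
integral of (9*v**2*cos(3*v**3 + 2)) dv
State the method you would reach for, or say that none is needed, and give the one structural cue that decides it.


Diagnosis: u-substitution — structure check: outer function, inner expression 3*v**3 + 2, inner derivative as a factor — the classic u = 3*v**3 + 2 pattern.


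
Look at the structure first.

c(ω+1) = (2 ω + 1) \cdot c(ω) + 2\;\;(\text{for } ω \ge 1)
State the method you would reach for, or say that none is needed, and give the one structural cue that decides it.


Best approach: a summation factor — with the index-dependent coefficient 2 ω + 1, dividing by the cumulative product turns the left side into a pure difference.


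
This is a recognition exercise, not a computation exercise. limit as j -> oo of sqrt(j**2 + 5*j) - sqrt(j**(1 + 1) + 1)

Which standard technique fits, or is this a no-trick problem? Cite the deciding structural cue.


Best approach: conjugate multiplication — turning the difference into a conjugate-rationalized ratio makes the limit readable.


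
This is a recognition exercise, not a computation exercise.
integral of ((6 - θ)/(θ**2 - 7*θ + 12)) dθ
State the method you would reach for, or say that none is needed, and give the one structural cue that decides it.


Verdict: partial fractions — θ**2 - 7*θ + 12 splits into linear pieces, so the quotient is a sum of simple fractions — decompose before integrating.


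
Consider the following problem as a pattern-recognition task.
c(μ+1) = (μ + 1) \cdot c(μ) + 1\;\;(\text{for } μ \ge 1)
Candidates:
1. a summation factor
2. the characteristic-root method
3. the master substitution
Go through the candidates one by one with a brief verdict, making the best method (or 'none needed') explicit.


Method: a summation factor — it is first-order linear but the coefficient μ + 1 depends on the index, so multiply through by a summation factor to telescope it.
- a summation factor — applies; the problem has the shape this method handles.
- the characteristic-root method — the coefficients vary with the index, breaking the constant-coefficient structure the method needs.
- the master substitution: the recursion steps by a constant offset, so exponential reindexing is pointless.


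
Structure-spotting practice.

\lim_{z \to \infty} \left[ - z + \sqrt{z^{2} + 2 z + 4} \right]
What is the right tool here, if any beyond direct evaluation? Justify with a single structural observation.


Best approach: conjugate multiplication — this difference gives up after one conjugate multiplication — the radical structure cancels against its conjugate.


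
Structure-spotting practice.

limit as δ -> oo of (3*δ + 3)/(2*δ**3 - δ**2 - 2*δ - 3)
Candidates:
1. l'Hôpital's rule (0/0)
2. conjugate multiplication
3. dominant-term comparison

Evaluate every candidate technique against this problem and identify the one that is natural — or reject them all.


Diagnosis: dominant-term comparison — growth-rate triage: the leading powers of δ decide the limit, everything else is noise.
- l'Hôpital's rule (0/0): no 0/0 form appears: written as one quotient, top and bottom both grow without bound, and the ratio is decided by their leading terms.
- conjugate multiplication — there are no radicals in tension whose conjugate would simplify matters.
- dominant-term comparison — applicable, and directly so.


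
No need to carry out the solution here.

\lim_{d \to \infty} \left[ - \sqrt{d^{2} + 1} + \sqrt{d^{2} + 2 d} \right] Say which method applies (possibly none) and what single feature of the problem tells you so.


Technique: conjugate multiplication — \sqrt{d^{2} + 2 d} and \sqrt{d^{2} + 1} both blow up, but their difference is tame once the conjugate rationalizes it.


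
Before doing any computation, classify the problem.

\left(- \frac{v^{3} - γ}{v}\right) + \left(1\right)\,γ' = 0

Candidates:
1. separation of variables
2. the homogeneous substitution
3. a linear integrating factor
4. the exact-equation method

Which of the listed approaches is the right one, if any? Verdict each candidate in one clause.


Diagnosis: a linear integrating factor — linear in the unknown with genuine forcing: multiply through by the exponential of the integrated coefficient and the left side closes into one derivative.
- separation of variables: the two dependences do not factor apart.
- the homogeneous substitution: the slope does not depend on the ratio of the variables alone.
- a linear integrating factor — applicable, and directly so.
- the exact-equation method — the mixed-partials test fails on this split — it is not an exact differential as presented.


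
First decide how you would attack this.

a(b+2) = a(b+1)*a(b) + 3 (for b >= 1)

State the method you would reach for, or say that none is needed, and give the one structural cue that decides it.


Verdict: no special technique — once the recursion is nonlinear, characteristic roots, master substitutions, and summation factors are all off the table.


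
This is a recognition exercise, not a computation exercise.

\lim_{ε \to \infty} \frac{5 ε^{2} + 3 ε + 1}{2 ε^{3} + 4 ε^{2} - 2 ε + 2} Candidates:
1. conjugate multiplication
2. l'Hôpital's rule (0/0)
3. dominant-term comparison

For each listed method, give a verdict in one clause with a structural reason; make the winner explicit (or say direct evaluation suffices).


Diagnosis: dominant-term comparison — growth-rate triage: the leading powers of ε decide the limit, everything else is noise.
- conjugate multiplication — the conjugate move applies to radical differences, which this is not.
- l'Hôpital's rule (0/0): as a single quotient the expression runs to ∞/∞ at the limit point — an at-infinity form of the rule would apply, though the leading-growth comparison is the direct reading.
- dominant-term comparison — applicable, and directly so.


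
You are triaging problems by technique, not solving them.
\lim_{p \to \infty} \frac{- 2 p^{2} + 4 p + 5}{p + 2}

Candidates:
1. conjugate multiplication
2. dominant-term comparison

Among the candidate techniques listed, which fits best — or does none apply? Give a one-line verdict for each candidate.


Method: dominant-term comparison — at large p only the top-degree terms survive; compare the leading terms and the limit falls out.
- conjugate multiplication — rationalization has no target — no divergent radical difference appears.
- dominant-term comparison: applies; the problem has the shape this method handles.


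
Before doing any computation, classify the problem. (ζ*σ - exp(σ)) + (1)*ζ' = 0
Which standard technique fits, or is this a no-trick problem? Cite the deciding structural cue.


Diagnosis: a linear integrating factor — ζ appears only to the first power with coefficient σ — the classic integrating-factor setup.


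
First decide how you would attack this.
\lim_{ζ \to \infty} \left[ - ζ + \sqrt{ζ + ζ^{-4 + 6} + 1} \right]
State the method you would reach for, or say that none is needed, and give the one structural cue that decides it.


Verdict: conjugate multiplication — both pieces blow up but their difference is finite; the conjugate trick rationalizes \sqrt{ζ + ζ^{-4 + 6} + 1} - ζ.


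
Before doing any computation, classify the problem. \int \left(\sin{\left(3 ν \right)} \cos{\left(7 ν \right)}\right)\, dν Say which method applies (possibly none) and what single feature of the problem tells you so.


Diagnosis: a trigonometric identity — apply product-to-sum to \sin{\left(3 ν \right)} \cos{\left(7 ν \right)}: two clean single-angle terms replace one awkward product.


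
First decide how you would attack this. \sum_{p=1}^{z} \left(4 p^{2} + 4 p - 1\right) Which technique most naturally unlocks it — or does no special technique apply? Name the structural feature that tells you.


Verdict: no special technique — this is bookkeeping, not technique: standard formulas for sums of constant-multiple powers of p apply termwise.


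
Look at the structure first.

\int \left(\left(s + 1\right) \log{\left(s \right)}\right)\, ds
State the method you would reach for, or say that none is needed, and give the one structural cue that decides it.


Best approach: integration by parts — \log{\left(s \right)} blocks direct integration but differentiates to something rational — parts with the polynomial factor s + 1 as dv.


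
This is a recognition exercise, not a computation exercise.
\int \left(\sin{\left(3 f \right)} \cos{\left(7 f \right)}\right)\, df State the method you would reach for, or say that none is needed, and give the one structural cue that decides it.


Technique: a trigonometric identity — apply product-to-sum to \sin{\left(3 f \right)} \cos{\left(7 f \right)}: two clean single-angle terms replace one awkward product.


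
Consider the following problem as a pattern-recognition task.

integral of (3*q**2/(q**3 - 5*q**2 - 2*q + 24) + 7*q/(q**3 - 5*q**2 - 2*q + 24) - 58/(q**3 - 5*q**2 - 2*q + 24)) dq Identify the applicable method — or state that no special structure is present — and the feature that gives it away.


Technique: partial fractions — q**3 - 5*q**2 - 2*q + 24 splits into linear pieces, so the quotient is a sum of simple fractions — decompose before integrating.


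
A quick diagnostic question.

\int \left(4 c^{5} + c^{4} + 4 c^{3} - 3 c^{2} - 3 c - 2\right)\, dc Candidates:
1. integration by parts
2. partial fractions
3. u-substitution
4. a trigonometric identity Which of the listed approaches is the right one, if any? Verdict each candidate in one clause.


Verdict: no special technique — nothing composite, nothing rational, nothing trigonometric — each constant-multiple power of c integrates by the power rule alone.
- integration by parts — parts would only shuffle a directly integrable integrand.
- partial fractions: the expression is not a ratio of polynomials that decomposes further.
- u-substitution: any workable substitution here is cosmetic — the integrand is already in directly integrable form.
- a trigonometric identity: there is no trigonometric structure at all — the integrand carries no sine or cosine to rewrite.


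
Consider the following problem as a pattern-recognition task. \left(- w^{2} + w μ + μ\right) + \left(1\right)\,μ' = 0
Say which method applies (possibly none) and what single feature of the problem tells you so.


Verdict: a linear integrating factor — linear in the unknown with genuine forcing: multiply through by the exponential of the integrated coefficient and the left side closes into one derivative.


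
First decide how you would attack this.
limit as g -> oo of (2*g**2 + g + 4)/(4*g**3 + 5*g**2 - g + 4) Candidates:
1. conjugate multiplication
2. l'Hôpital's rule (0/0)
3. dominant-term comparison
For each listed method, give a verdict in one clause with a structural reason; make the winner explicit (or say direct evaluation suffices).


Best approach: dominant-term comparison — at large g only the top-degree terms survive; compare the leading terms and the limit falls out.
- conjugate multiplication — multiplying by a conjugate would not remove any indeterminacy here.
- l'Hôpital's rule (0/0): viewed as a single quotient this runs to ∞/∞, not the 0/0 clash this candidate addresses; an at-infinity variant of the rule would resolve it, but comparing leading growth reads the answer without differentiating.
- dominant-term comparison: yes — fits the structure here.


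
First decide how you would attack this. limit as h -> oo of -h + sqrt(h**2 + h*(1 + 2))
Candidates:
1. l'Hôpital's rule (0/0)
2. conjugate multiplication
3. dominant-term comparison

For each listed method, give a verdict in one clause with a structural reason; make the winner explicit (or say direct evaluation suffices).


Verdict: conjugate multiplication — sqrt(h**2 + h*(1 + 2)) and h both blow up, but their difference is tame once the conjugate rationalizes it.
- l'Hôpital's rule (0/0) — substitution produces ∞ − ∞ rather than a vanishing quotient; the rule needs a 0/0 ratio to act on.
- conjugate multiplication: yes, a natural case for it.
- dominant-term comparison: no dominant-degree comparison decides it.


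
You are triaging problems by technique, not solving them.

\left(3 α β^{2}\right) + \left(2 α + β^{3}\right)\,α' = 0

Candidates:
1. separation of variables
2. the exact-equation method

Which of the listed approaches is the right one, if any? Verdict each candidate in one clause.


Technique: the exact-equation method — the mixed-partials test passes for 3 α β^{2} and 2 α + β^{3}, so a potential function exists as presented.
- separation of variables — the two dependences do not factor apart.
- the exact-equation method: a fit — the right tool for this form.


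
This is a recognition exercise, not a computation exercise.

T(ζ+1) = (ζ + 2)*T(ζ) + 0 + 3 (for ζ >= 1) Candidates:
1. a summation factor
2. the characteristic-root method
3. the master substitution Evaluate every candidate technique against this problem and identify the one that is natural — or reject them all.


Verdict: a summation factor — because the multiplier ζ + 2 is index-dependent, divide through by its running product and sum the resulting differences.
- a summation factor: yes — fits the structure here.
- the characteristic-root method: the coefficients vary with the index, breaking the constant-coefficient structure the method needs.
- the master substitution: this is shift-type recursion, outside the divide-and-conquer template.


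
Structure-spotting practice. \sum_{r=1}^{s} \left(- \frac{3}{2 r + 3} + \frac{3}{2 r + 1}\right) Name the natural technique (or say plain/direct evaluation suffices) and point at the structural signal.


Best approach: telescoping — this sum is a zipper: each term contributes \frac{3}{2 r + 1} and removes the next index's value, which the following term puts back, closing term by term.


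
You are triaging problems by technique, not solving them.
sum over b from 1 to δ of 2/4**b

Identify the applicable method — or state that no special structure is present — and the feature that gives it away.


Technique: the geometric series formula — consecutive terms stand in a fixed index-free ratio — the geometric sum formula closes it.


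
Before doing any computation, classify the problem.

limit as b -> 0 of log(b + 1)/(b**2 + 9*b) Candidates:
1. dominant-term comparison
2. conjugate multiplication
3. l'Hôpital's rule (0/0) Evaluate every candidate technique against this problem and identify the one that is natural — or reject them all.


Technique: l'Hôpital's rule (0/0) — substituting 0 gives 0 over 0; differentiate top and bottom once and re-evaluate. The standard small-argument limits would also carry it; the rule is the systematic route.
- dominant-term comparison — this limit is not decided by comparing leading-term growth at infinity.
- conjugate multiplication: rationalization has no target — no divergent radical difference appears.
- l'Hôpital's rule (0/0) — yes — fits the structure here.


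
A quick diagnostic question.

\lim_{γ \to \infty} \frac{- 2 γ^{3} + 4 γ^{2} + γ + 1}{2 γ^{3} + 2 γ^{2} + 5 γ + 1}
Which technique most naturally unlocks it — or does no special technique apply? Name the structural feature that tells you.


Diagnosis: dominant-term comparison — divide through by the highest power of γ; every lower-order term dies and the dominant terms decide the limit. Differentiating the expression as a single quotient would eventually settle it as well; matching dominant growth settles it immediately.


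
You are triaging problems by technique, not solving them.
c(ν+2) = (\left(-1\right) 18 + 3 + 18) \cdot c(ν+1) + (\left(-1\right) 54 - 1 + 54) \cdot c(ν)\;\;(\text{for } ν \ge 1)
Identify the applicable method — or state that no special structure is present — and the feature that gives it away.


Method: the characteristic-root method — the recurrence treats every index alike (constant coefficients, no forcing) — precisely the regime where r^ν trials close it.


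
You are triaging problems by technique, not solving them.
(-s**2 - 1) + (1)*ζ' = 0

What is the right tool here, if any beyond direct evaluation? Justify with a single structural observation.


Best approach: no special technique — the slope is a pure function of s; integrate both sides and be done.


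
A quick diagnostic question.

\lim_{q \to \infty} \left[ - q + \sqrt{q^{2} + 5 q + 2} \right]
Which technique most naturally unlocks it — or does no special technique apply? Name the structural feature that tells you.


Diagnosis: conjugate multiplication — both pieces blow up but their difference is finite; the conjugate trick rationalizes \sqrt{q^{2} + 5 q + 2} - q.


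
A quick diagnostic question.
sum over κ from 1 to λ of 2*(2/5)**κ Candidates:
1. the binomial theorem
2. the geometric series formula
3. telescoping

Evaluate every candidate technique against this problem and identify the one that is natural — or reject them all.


Method: the geometric series formula — check a ratio of consecutive terms: it is 2/5, independent of the index, so the geometric formula closes the sum.
- the binomial theorem: the terms lack the binomial-coefficient-weighted complementary-power pattern of an expansion.
- the geometric series formula — yes, a natural case for it.
- telescoping: writing out consecutive terms as given produces no pairwise cancellation.


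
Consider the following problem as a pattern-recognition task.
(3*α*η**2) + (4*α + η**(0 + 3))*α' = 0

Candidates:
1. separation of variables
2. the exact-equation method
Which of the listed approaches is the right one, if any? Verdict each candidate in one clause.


Diagnosis: the exact-equation method — because the two cross partials coincide, the form is conservative as written — recover its potential in (η, α).
- separation of variables — no division isolates the independent variable from the unknown.
- the exact-equation method — yes, a natural case for it.


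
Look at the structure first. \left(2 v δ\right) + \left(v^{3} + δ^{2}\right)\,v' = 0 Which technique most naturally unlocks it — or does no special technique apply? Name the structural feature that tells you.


Best approach: the exact-equation method — the cross partial derivatives of 2 v δ and v^{3} + δ^{2} agree, so the left side is the total differential of one potential in δ and v.


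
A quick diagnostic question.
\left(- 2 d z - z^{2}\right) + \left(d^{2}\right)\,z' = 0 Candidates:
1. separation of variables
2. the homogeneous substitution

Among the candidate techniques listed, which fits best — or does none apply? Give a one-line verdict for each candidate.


Verdict: the homogeneous substitution — scaling d and z together leaves the slope fixed — it depends only on z/d, so substitute the ratio. A Bernoulli rewrite works here as the equation stands — the homogeneous substitution is the more immediate reading.
- separation of variables: the two dependences are entangled, not a clean product of one-variable pieces.
- the homogeneous substitution — applicable, and directly so.


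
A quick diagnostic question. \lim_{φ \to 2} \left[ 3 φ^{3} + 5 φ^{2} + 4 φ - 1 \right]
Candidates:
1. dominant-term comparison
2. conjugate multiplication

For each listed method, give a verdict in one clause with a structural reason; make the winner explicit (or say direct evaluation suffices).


Verdict: no special technique — no zero denominators, no indeterminate clash at 2 — substitute and read off the value.
- dominant-term comparison: no ranking of term growth rates resolves the limit here.
- conjugate multiplication: there is no infinity-minus-infinity radical difference to rationalize.


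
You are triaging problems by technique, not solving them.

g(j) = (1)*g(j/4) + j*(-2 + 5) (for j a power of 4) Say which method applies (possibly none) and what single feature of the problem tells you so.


Method: the master substitution — index division is the fingerprint: j/4 in the recursive call means substitute j = 4^m.


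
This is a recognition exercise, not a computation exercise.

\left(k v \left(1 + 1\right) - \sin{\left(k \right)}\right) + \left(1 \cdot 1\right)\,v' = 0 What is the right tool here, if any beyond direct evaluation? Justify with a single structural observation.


Method: a linear integrating factor — linear in the unknown with genuine forcing: multiply through by the exponential of the integrated coefficient and the left side closes into one derivative.


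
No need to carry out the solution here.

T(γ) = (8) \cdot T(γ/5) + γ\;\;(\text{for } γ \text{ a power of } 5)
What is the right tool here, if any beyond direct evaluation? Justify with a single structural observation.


Verdict: the master substitution — treat m = log base 5 of γ as the new clock: one recursion step advances m by one while γ scales by 5.


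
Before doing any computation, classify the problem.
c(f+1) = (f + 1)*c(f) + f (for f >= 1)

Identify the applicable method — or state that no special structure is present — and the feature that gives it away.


Diagnosis: a summation factor — the coefficient f + 1 drifts with the index, so no fixed root exists; normalizing by the cumulative product telescopes it.


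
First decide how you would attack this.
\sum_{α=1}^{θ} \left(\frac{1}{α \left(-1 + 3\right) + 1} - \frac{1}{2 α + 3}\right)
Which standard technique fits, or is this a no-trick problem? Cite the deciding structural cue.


Technique: telescoping — the piece each term subtracts is \frac{1}{α \left(-1 + 3\right) + 1} advanced by one index, and it reappears with a plus sign leading the following term — the sum collapses to its boundary terms.


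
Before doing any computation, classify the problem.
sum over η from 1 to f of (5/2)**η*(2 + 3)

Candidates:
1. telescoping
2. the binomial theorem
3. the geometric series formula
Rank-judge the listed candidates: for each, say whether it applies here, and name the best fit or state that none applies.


Method: the geometric series formula — consecutive terms stand in a fixed index-free ratio — the geometric sum formula closes it.
- telescoping: writing out consecutive terms as given produces no pairwise cancellation.
- the binomial theorem — there is no sum-raised-to-a-power identity hiding in these terms.
- the geometric series formula: yes — fits the structure here.


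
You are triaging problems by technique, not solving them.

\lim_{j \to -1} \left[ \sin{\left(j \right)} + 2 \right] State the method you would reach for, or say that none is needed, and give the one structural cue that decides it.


Best approach: no special technique — the expression is continuous at the evaluation point — substitute directly; no indeterminate form appears.


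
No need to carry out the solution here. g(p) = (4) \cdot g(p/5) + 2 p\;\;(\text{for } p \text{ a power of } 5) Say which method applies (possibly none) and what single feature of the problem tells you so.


Best approach: the master substitution — the argument shrinks by the factor 5, so measure the index on a logarithmic scale and the recursion becomes a shift.


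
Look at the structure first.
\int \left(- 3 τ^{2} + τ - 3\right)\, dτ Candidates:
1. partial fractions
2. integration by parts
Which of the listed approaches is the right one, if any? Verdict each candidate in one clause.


Diagnosis: no special technique — a term-by-term power-rule job in τ; no substitution or rearrangement earns its keep here.
- partial fractions: the expression is not a ratio of polynomials that decomposes further.
- integration by parts: splitting off a factor buys nothing — the integrand integrates directly without parts.


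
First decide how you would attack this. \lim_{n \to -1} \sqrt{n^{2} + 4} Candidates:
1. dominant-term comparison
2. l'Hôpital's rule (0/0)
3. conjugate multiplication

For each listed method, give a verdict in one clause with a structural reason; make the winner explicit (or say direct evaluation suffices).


Best approach: no special technique — no zero denominators, no indeterminate clash at -1 — substitute and read off the value.
- dominant-term comparison — no ranking of term growth rates resolves the limit here.
- l'Hôpital's rule (0/0) — substituting the point gives a finite value outright — there is no indeterminate clash to repair.
- conjugate multiplication: no difference of divergent radicals appears, so rationalizing has nothing to cancel.
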